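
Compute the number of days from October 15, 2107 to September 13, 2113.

2160

October 15, 2107 → October 15, 2108: 366 days (2108 is a leap year).
October 15, 2108 → October 15, 2109: 365 days.
October 15, 2109 → October 15, 2110: 365 days.
October 15, 2110 → October 15, 2111: 365 days.
October 15, 2111 → October 15, 2112: 366 days (2112 is a leap year).
October 2112: 31 − 15 = 16 days remain.
Then 10 full months totalling 304 days.
September 1–13, 2113: 13 days.
Residual: 333 days.
Total: 2160 days.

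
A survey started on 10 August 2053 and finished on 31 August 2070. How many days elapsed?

From August 10, 2053 to August 10, 2070: 17 years, of which 4 contain a Feb 29 — 13×365 + 4×366 = 6209 days.
Within August 2070: 31 − 10 = 21 days.
Total: 6230 days.

6230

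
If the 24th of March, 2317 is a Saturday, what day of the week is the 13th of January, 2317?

Count forward from the earlier date (January 13, 2317) to the later (March 24, 2317):
January 2317: 31 − 13 = 18 days remain.
Then February 2317 (28): 28 days.
March 1–24, 2317: 24 days.
Total: 18 + 28 + 24 = 70 days.
70 is a multiple of 7, so the 13th of January, 2317 falls on the same weekday: Saturday.

Saturday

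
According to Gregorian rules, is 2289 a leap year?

No

2289 is not a leap year.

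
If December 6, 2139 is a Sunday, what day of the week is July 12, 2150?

From December 6, 2139 to December 6, 2149: 10 years, of which 3 contain a Feb 29 — 7×365 + 3×366 = 3653 days.
December 2149: 31 − 6 = 25 days remain.
Then January (31), February 2150 (28), March (31), April (30), May (31), June (30): 31 + 28 + 31 + 30 + 31 + 30 = 181 days.
July 1–12, 2150: 12 days.
Residual: 218 days.
Total: 3871 days.
3871 is a multiple of 7, so July 12, 2150 falls on the same weekday: Sunday.

Sunday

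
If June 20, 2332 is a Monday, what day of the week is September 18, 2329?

Wednesday

Count forward from the earlier date (September 18, 2329) to the later (June 20, 2332):
September 18, 2329 → September 18, 2330: 365 days.
September 18, 2330 → September 18, 2331: 365 days.
September 2331: 30 − 18 = 12 days remain.
Then October (31), November (30), December (31), January (31), February 2332 (29), March (31), April (30), May (31): 31 + 30 + 31 + 31 + 29 + 31 + 30 + 31 = 244 days.
June 1–20, 2332: 20 days.
Residual: 276 days.
Total: 1006 days.
1006 mod 7 = 5, so 5 days before Monday is Wednesday.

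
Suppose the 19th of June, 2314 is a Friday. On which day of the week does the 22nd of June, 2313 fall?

Sunday

Count forward from the earlier date (June 22, 2313) to the later (June 19, 2314):
Day-of-year of June 22, 2313: 173.
Day-of-year of June 19, 2314: 170.
2313 has 365 days, so 365 − 173 = 192 days remain in 2313.
Total: 192 + 170 = 362 days.
362 mod 7 = 5, so 5 days before Friday is Sunday.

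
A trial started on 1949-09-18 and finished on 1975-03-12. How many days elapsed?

Day-of-year of September 18, 1949: 261.
Day-of-year of March 12, 1975: 71.
1949 has 365 days, so 365 − 261 = 104 days remain in 1949.
Full years 1950–1974: 19 common + 6 leap = 19×365 + 6×366 = 9131 days.
Total: 104 + 9131 + 71 = 9306 days.

9306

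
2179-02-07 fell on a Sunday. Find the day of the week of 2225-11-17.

Day-of-year of February 7, 2179: 38.
Day-of-year of November 17, 2225: 321.
2179 has 365 days, so 365 − 38 = 327 days remain in 2179.
Full years 2180–2224: 34 common + 11 leap = 34×365 + 11×366 = 16436 days.
Total: 327 + 16436 + 321 = 17084 days.
17084 mod 7 = 4, so 4 days after Sunday is Thursday.

Thursday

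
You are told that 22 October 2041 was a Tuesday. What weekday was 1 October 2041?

Tuesday

Count forward from the earlier date (October 1, 2041) to the later (October 22, 2041):
Within October 2041: 22 − 1 = 21 days.
21 is a multiple of 7, so 1 October 2041 falls on the same weekday: Tuesday.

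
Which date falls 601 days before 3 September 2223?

10 January 2222

Count 601 days before September 3, 2223:
January 2222: 31 − 10 = 21 days remain.
Then 19 full months totalling 577 days.
September 1–3, 2223: 3 days.
Total: 21 + 577 + 3 = 601 days.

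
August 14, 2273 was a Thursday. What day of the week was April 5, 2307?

Day-of-year of August 14, 2273: 226.
Day-of-year of April 5, 2307: 95.
2273 has 365 days, so 365 − 226 = 139 days remain in 2273.
Full years 2274–2306: 26 common + 7 leap = 26×365 + 7×366 = 12052 days.
Total: 139 + 12052 + 95 = 12286 days.
12286 mod 7 = 1, so 1 day after Thursday is Friday.

Friday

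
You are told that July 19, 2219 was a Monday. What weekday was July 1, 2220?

Saturday

July 2219: 31 − 19 = 12 days remain.
Then 11 full months totalling 335 days.
July 1, 2220: 1 day.
Total: 12 + 335 + 1 = 348 days.
348 mod 7 = 5, so 5 days after Monday is Saturday.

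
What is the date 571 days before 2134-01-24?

2132-07-02

Count 571 days before January 24, 2134:
July 2132: 31 − 2 = 29 days remain.
Then 17 full months totalling 518 days.
January 1–24, 2134: 24 days.
Total: 29 + 518 + 24 = 571 days.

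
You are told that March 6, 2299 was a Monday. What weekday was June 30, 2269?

Wednesday

Count forward from the earlier date (June 30, 2269) to the later (March 6, 2299):
Day-of-year of June 30, 2269: 181.
Day-of-year of March 6, 2299: 65.
2269 has 365 days, so 365 − 181 = 184 days remain in 2269.
Full years 2270–2298: 22 common + 7 leap = 22×365 + 7×366 = 10592 days.
Total: 184 + 10592 + 65 = 10841 days.
10841 mod 7 = 5, so 5 days before Monday is Wednesday.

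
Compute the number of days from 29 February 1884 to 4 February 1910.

9471

Day-of-year of February 29, 1884: 60.
Day-of-year of February 4, 1910: 35.
1884 has 366 days, so 366 − 60 = 306 days remain in 1884.
Full years 1885–1909: 20 common + 5 leap = 20×365 + 5×366 = 9130 days.
Total: 306 + 9130 + 35 = 9471 days.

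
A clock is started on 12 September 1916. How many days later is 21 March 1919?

920

September 12, 1916 → September 12, 1917: 365 days.
September 12, 1917 → September 12, 1918: 365 days.
September 1918: 30 − 12 = 18 days remain.
Then October (31), November (30), December (31), January (31), February 1919 (28): 31 + 30 + 31 + 31 + 28 = 151 days.
March 1–21, 1919: 21 days.
Residual: 190 days.
Total: 920 days.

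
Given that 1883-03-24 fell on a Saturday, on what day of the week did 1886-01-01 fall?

March 24, 1883 → March 24, 1884: 366 days (1884 is a leap year).
March 24, 1884 → March 24, 1885: 365 days.
March 1885: 31 − 24 = 7 days remain.
Then 9 full months totalling 275 days.
January 1, 1886: 1 day.
Residual: 283 days.
Total: 1014 days.
1014 mod 7 = 6, so 6 days after Saturday is Friday.

Friday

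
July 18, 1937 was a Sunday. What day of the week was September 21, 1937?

July 1937: 31 − 18 = 13 days remain.
Then August (31): 31 days.
September 1–21, 1937: 21 days.
Total: 13 + 31 + 21 = 65 days.
65 mod 7 = 2, so 2 days after Sunday is Tuesday.

Tuesday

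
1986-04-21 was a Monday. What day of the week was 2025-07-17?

From April 21, 1986 to April 21, 2025: 39 years, of which 10 contain a Feb 29 — 29×365 + 10×366 = 14245 days.
(2000 is a leap year (divisible by 400).)
April 2025: 30 − 21 = 9 days remain.
Then May (31), June (30): 31 + 30 = 61 days.
July 1–17, 2025: 17 days.
Residual: 87 days.
Total: 14332 days.
14332 mod 7 = 3, so 3 days after Monday is Thursday.

Thursday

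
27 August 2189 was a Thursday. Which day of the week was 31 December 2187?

Count forward from the earlier date (December 31, 2187) to the later (August 27, 2189):
December 31, 2187 → December 31, 2188: 366 days (2188 is a leap year).
December 2188: 31 − 31 = 0 days remain.
Then January (31), February 2189 (28), March (31), April (30), May (31), June (30), July (31): 31 + 28 + 31 + 30 + 31 + 30 + 31 = 212 days.
August 1–27, 2189: 27 days.
Residual: 239 days.
Total: 605 days.
605 mod 7 = 3, so 3 days before Thursday is Monday.

Monday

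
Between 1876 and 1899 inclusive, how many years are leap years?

6

Years divisible by 4 in [1876, 1899]: 1876, 1880, 1884, 1888, 1892, 1896.
No century exceptions apply. Count: 6.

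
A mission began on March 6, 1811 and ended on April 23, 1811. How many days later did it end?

48

March 1811: 31 − 6 = 25 days remain.
April 1–23, 1811: 23 days.
Total: 25 + 23 = 48 days.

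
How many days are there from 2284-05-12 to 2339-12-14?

20303

From May 12, 2284 to May 12, 2339: 55 years, of which 12 contain a Feb 29 — 43×365 + 12×366 = 20087 days.
(2300 is not a leap year (divisible by 100 but not 400).)
May 2339: 31 − 12 = 19 days remain.
Then June (30), July (31), August (31), September (30), October (31), November (30): 30 + 31 + 31 + 30 + 31 + 30 = 183 days.
December 1–14, 2339: 14 days.
Residual: 216 days.
Total: 20303 days.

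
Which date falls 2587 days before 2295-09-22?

2288-08-22

Count 2587 days before September 22, 2295:
From August 22, 2288 to August 22, 2295: 7 years, of which 1 contains a Feb 29 — 6×365 + 1×366 = 2556 days.
August 2295: 31 − 22 = 9 days remain.
September 1–22, 2295: 22 days.
Residual: 31 days.
Total: 2587 days.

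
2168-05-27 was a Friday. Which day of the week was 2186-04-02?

Sunday

From May 27, 2168 to May 27, 2185: 17 years, of which 4 contain a Feb 29 — 13×365 + 4×366 = 6209 days.
May 2185: 31 − 27 = 4 days remain.
Then 10 full months totalling 304 days.
April 1–2, 2186: 2 days.
Residual: 310 days.
Total: 6519 days.
6519 mod 7 = 2, so 2 days after Friday is Sunday.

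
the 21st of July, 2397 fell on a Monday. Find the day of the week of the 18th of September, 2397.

July 2397: 31 − 21 = 10 days remain.
Then August (31): 31 days.
September 1–18, 2397: 18 days.
Total: 10 + 31 + 18 = 59 days.
59 mod 7 = 3, so 3 days after Monday is Thursday.

Thursday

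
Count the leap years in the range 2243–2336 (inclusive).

Years divisible by 4: 2244, 2248, …, 2336 — 24 in all.
Of these, 2300 is divisible by 100 but not 400, so not leap.
Leap years: 24 − 1 = 23.

23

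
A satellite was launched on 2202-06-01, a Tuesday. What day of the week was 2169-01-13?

Count forward from the earlier date (January 13, 2169) to the later (June 1, 2202):
From January 13, 2169 to January 13, 2202: 33 years, of which 7 contain a Feb 29 — 26×365 + 7×366 = 12052 days.
(2200 is not a leap year (divisible by 100 but not 400).)
January 2202: 31 − 13 = 18 days remain.
Then February 2202 (28), March (31), April (30), May (31): 28 + 31 + 30 + 31 = 120 days.
June 1, 2202: 1 day.
Residual: 139 days.
Total: 12191 days.
12191 mod 7 = 4, so 4 days before Tuesday is Friday.

Friday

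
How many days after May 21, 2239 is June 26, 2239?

May 2239: 31 − 21 = 10 days remain.
June 1–26, 2239: 26 days.
Total: 10 + 26 = 36 days.

36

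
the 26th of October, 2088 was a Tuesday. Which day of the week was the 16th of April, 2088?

Count forward from the earlier date (April 16, 2088) to the later (October 26, 2088):
April 2088: 30 − 16 = 14 days remain.
Then May (31), June (30), July (31), August (31), September (30): 31 + 30 + 31 + 31 + 30 = 153 days.
October 1–26, 2088: 26 days.
Total: 14 + 153 + 26 = 193 days.
193 mod 7 = 4, so 4 days before Tuesday is Friday.

Friday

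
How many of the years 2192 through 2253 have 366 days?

15

Years divisible by 4: 2192, 2196, …, 2252 — 16 in all.
Of these, 2200 is divisible by 100 but not 400, so not leap.
Leap years: 16 − 1 = 15.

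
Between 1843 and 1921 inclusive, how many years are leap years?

19

Years divisible by 4: 1844, 1848, …, 1920 — 20 in all.
Of these, 1900 is divisible by 100 but not 400, so not leap.
Leap years: 20 − 1 = 19.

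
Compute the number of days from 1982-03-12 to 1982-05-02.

March 1982: 31 − 12 = 19 days remain.
Then April (30): 30 days.
May 1–2, 1982: 2 days.
Total: 19 + 30 + 2 = 51 days.

51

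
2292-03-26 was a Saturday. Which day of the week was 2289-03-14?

Count forward from the earlier date (March 14, 2289) to the later (March 26, 2292):
Day-of-year of March 14, 2289: 73.
Day-of-year of March 26, 2292: 86.
2289 has 365 days, so 365 − 73 = 292 days remain in 2289.
Full years: 2290: 365; 2291: 365. Sum = 730.
Total: 292 + 730 + 86 = 1108 days.
1108 mod 7 = 2, so 2 days before Saturday is Thursday.

Thursday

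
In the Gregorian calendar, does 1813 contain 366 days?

1813 is not a leap year.

No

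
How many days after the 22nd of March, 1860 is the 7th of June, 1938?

28565

From March 22, 1860 to March 22, 1938: 78 years, of which 18 contain a Feb 29 — 60×365 + 18×366 = 28488 days.
(1900 is not a leap year (divisible by 100 but not 400).)
March 1938: 31 − 22 = 9 days remain.
Then April (30), May (31): 30 + 31 = 61 days.
June 1–7, 1938: 7 days.
Residual: 77 days.
Total: 28565 days.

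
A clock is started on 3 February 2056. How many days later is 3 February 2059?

1096

Day-of-year of February 3, 2056: 34.
Day-of-year of February 3, 2059: 34.
2056 has 366 days, so 366 − 34 = 332 days remain in 2056.
Full years: 2057: 365; 2058: 365. Sum = 730.
Total: 332 + 730 + 34 = 1096 days.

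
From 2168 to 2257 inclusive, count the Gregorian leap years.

22

Years divisible by 4: 2168, 2172, …, 2256 — 23 in all.
Of these, 2200 is divisible by 100 but not 400, so not leap.
Leap years: 23 − 1 = 22.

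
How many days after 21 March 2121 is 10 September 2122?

538

Day-of-year of March 21, 2121: 80.
Day-of-year of September 10, 2122: 253.
2121 has 365 days, so 365 − 80 = 285 days remain in 2121.
Total: 285 + 253 = 538 days.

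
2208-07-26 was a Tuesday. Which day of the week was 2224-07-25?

Sunday

From July 26, 2208 to July 26, 2223: 15 years, of which 3 contain a Feb 29 — 12×365 + 3×366 = 5478 days.
July 2223: 31 − 26 = 5 days remain.
Then 11 full months totalling 335 days.
July 1–25, 2224: 25 days.
Residual: 365 days.
Total: 5843 days.
5843 mod 7 = 5, so 5 days after Tuesday is Sunday.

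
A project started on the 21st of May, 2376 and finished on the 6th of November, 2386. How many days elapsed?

3821

From May 21, 2376 to May 21, 2386: 10 years, of which 2 contain a Feb 29 — 8×365 + 2×366 = 3652 days.
May 2386: 31 − 21 = 10 days remain.
Then June (30), July (31), August (31), September (30), October (31): 30 + 31 + 31 + 30 + 31 = 153 days.
November 1–6, 2386: 6 days.
Residual: 169 days.
Total: 3821 days.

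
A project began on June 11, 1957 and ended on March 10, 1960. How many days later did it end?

Day-of-year of June 11, 1957: 162.
Day-of-year of March 10, 1960: 70.
1957 has 365 days, so 365 − 162 = 203 days remain in 1957.
Full years: 1958: 365; 1959: 365. Sum = 730.
Total: 203 + 730 + 70 = 1003 days.

1003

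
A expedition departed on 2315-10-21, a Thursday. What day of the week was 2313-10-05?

Sunday

Count forward from the earlier date (October 5, 2313) to the later (October 21, 2315):
October 2313: 31 − 5 = 26 days remain.
Then 23 full months totalling 699 days.
October 1–21, 2315: 21 days.
Total: 26 + 699 + 21 = 746 days.
746 mod 7 = 4, so 4 days before Thursday is Sunday.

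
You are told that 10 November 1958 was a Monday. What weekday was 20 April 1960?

Wednesday

November 1958: 30 − 10 = 20 days remain.
Then 16 full months totalling 487 days.
April 1–20, 1960: 20 days.
Total: 20 + 487 + 20 = 527 days.
527 mod 7 = 2, so 2 days after Monday is Wednesday.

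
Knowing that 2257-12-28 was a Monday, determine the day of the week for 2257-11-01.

Count forward from the earlier date (November 1, 2257) to the later (December 28, 2257):
November 2257: 30 − 1 = 29 days remain.
December 1–28, 2257: 28 days.
Total: 29 + 28 = 57 days.
57 mod 7 = 1, so 1 day before Monday is Sunday.

Sunday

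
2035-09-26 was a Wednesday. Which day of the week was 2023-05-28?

Count forward from the earlier date (May 28, 2023) to the later (September 26, 2035):
Day-of-year of May 28, 2023: 148.
Day-of-year of September 26, 2035: 269.
2023 has 365 days, so 365 − 148 = 217 days remain in 2023.
Full years 2024–2034: 8 common + 3 leap = 8×365 + 3×366 = 4018 days.
Total: 217 + 4018 + 269 = 4504 days.
4504 mod 7 = 3, so 3 days before Wednesday is Sunday.

Sunday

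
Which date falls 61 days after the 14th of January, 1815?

the 16th of March, 1815

Count 61 days after January 14, 1815:
January 1815: 31 − 14 = 17 days remain.
Then February 1815 (28): 28 days.
March 1–16, 1815: 16 days.
Total: 17 + 28 + 16 = 61 days.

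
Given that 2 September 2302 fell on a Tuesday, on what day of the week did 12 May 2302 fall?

Monday

Count forward from the earlier date (May 12, 2302) to the later (September 2, 2302):
May 2302: 31 − 12 = 19 days remain.
Then June (30), July (31), August (31): 30 + 31 + 31 = 92 days.
September 1–2, 2302: 2 days.
Total: 19 + 92 + 2 = 113 days.
113 mod 7 = 1, so 1 day before Tuesday is Monday.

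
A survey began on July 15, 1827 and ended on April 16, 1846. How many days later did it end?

Day-of-year of July 15, 1827: 196.
Day-of-year of April 16, 1846: 106.
1827 has 365 days, so 365 − 196 = 169 days remain in 1827.
Full years 1828–1845: 13 common + 5 leap = 13×365 + 5×366 = 6575 days.
Total: 169 + 6575 + 106 = 6850 days.

6850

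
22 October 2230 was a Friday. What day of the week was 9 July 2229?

Thursday

Count forward from the earlier date (July 9, 2229) to the later (October 22, 2230):
Day-of-year of July 9, 2229: 190.
Day-of-year of October 22, 2230: 295.
2229 has 365 days, so 365 − 190 = 175 days remain in 2229.
Total: 175 + 295 = 470 days.
470 mod 7 = 1, so 1 day before Friday is Thursday.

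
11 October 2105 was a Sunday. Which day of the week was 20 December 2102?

Count forward from the earlier date (December 20, 2102) to the later (October 11, 2105):
December 20, 2102 → December 20, 2103: 365 days.
December 20, 2103 → December 20, 2104: 366 days (2104 is a leap year).
December 2104: 31 − 20 = 11 days remain.
Then 9 full months totalling 273 days.
October 1–11, 2105: 11 days.
Residual: 295 days.
Total: 1026 days.
1026 mod 7 = 4, so 4 days before Sunday is Wednesday.

Wednesday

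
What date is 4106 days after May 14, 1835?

August 10, 1846

Count 4106 days after May 14, 1835:
From May 14, 1835 to May 14, 1846: 11 years, of which 3 contain a Feb 29 — 8×365 + 3×366 = 4018 days.
May 1846: 31 − 14 = 17 days remain.
Then June (30), July (31): 30 + 31 = 61 days.
August 1–10, 1846: 10 days.
Residual: 88 days.
Total: 4106 days.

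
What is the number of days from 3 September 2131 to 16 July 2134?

1047

September 3, 2131 → September 3, 2132: 366 days (2132 is a leap year).
September 3, 2132 → September 3, 2133: 365 days.
September 2133: 30 − 3 = 27 days remain.
Then 9 full months totalling 273 days.
July 1–16, 2134: 16 days.
Residual: 316 days.
Total: 1047 days.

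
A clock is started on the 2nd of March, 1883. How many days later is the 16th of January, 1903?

From March 2, 1883 to March 2, 1902: 19 years, of which 4 contain a Feb 29 — 15×365 + 4×366 = 6939 days.
(1900 is not a leap year (divisible by 100 but not 400).)
March 1902: 31 − 2 = 29 days remain.
Then 9 full months totalling 275 days.
January 1–16, 1903: 16 days.
Residual: 320 days.
Total: 7259 days.

7259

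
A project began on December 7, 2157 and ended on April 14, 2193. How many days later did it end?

12912

From December 7, 2157 to December 7, 2192: 35 years, of which 9 contain a Feb 29 — 26×365 + 9×366 = 12784 days.
December 2192: 31 − 7 = 24 days remain.
Then January (31), February 2193 (28), March (31): 31 + 28 + 31 = 90 days.
April 1–14, 2193: 14 days.
Residual: 128 days.
Total: 12912 days.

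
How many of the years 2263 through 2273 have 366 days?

3

Years divisible by 4 in [2263, 2273]: 2264, 2268, 2272.
No century exceptions apply. Count: 3.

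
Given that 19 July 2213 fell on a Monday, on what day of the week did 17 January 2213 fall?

Sunday

Count forward from the earlier date (January 17, 2213) to the later (July 19, 2213):
January 2213: 31 − 17 = 14 days remain.
Then February 2213 (28), March (31), April (30), May (31), June (30): 28 + 31 + 30 + 31 + 30 = 150 days.
July 1–19, 2213: 19 days.
Total: 14 + 150 + 19 = 183 days.
183 mod 7 = 1, so 1 day before Monday is Sunday.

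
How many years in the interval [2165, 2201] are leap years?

Years divisible by 4 in [2165, 2201]: 2168, 2172, 2176, 2180, 2184, 2188, 2192, 2196, 2200.
Of these, 2200 is divisible by 100 but not 400, so not leap.
Leap years: 9 − 1 = 8.

8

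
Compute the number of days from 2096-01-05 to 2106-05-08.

3775

Day-of-year of January 5, 2096: 5.
Day-of-year of May 8, 2106: 128.
2096 has 366 days, so 366 − 5 = 361 days remain in 2096.
Full years 2097–2105: 8 common + 1 leap = 8×365 + 1×366 = 3286 days.
Total: 361 + 3286 + 128 = 3775 days.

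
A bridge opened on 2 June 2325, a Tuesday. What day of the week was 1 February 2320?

Count forward from the earlier date (February 1, 2320) to the later (June 2, 2325):
Day-of-year of February 1, 2320: 32.
Day-of-year of June 2, 2325: 153.
2320 has 366 days, so 366 − 32 = 334 days remain in 2320.
Full years: 2321: 365; 2322: 365; 2323: 365; 2324: 366. Sum = 1461.
Total: 334 + 1461 + 153 = 1948 days.
1948 mod 7 = 2, so 2 days before Tuesday is Sunday.

Sunday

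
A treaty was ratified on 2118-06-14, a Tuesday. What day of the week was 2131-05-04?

Friday

From June 14, 2118 to June 14, 2130: 12 years, of which 3 contain a Feb 29 — 9×365 + 3×366 = 4383 days.
June 2130: 30 − 14 = 16 days remain.
Then 10 full months totalling 304 days.
May 1–4, 2131: 4 days.
Residual: 324 days.
Total: 4707 days.
4707 mod 7 = 3, so 3 days after Tuesday is Friday.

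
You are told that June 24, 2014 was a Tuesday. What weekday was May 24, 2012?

Thursday

Count forward from the earlier date (May 24, 2012) to the later (June 24, 2014):
May 2012: 31 − 24 = 7 days remain.
Then 24 full months totalling 730 days.
June 1–24, 2014: 24 days.
Total: 7 + 730 + 24 = 761 days.
761 mod 7 = 5, so 5 days before Tuesday is Thursday.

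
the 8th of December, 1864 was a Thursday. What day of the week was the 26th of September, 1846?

Count forward from the earlier date (September 26, 1846) to the later (December 8, 1864):
Day-of-year of September 26, 1846: 269.
Day-of-year of December 8, 1864: 343.
1846 has 365 days, so 365 − 269 = 96 days remain in 1846.
Full years 1847–1863: 13 common + 4 leap = 13×365 + 4×366 = 6209 days.
Total: 96 + 6209 + 343 = 6648 days.
6648 mod 7 = 5, so 5 days before Thursday is Saturday.

Saturday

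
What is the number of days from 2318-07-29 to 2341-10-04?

Day-of-year of July 29, 2318: 210.
Day-of-year of October 4, 2341: 277.
2318 has 365 days, so 365 − 210 = 155 days remain in 2318.
Full years 2319–2340: 16 common + 6 leap = 16×365 + 6×366 = 8036 days.
Total: 155 + 8036 + 277 = 8468 days.

8468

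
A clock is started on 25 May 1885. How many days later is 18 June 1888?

May 25, 1885 → May 25, 1886: 365 days.
May 25, 1886 → May 25, 1887: 365 days.
May 25, 1887 → May 25, 1888: 366 days (1888 is a leap year).
May 1888: 31 − 25 = 6 days remain.
June 1–18, 1888: 18 days.
Residual: 24 days.
Total: 1120 days.

1120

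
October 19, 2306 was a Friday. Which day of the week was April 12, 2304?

Count forward from the earlier date (April 12, 2304) to the later (October 19, 2306):
April 12, 2304 → April 12, 2305: 365 days.
April 12, 2305 → April 12, 2306: 365 days.
April 2306: 30 − 12 = 18 days remain.
Then May (31), June (30), July (31), August (31), September (30): 31 + 30 + 31 + 31 + 30 = 153 days.
October 1–19, 2306: 19 days.
Residual: 190 days.
Total: 920 days.
920 mod 7 = 3, so 3 days before Friday is Tuesday.

Tuesday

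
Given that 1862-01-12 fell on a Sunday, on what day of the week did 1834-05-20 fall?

Tuesday

Count forward from the earlier date (May 20, 1834) to the later (January 12, 1862):
Day-of-year of May 20, 1834: 140.
Day-of-year of January 12, 1862: 12.
1834 has 365 days, so 365 − 140 = 225 days remain in 1834.
Full years 1835–1861: 20 common + 7 leap = 20×365 + 7×366 = 9862 days.
Total: 225 + 9862 + 12 = 10099 days.
10099 mod 7 = 5, so 5 days before Sunday is Tuesday.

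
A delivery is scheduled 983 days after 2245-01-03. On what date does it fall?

2247-09-13

Count 983 days after January 3, 2245:
January 3, 2245 → January 3, 2246: 365 days.
January 3, 2246 → January 3, 2247: 365 days.
January 2247: 31 − 3 = 28 days remain.
Then February 2247 (28), March (31), April (30), May (31), June (30), July (31), August (31): 28 + 31 + 30 + 31 + 30 + 31 + 31 = 212 days.
September 1–13, 2247: 13 days.
Residual: 253 days.
Total: 983 days.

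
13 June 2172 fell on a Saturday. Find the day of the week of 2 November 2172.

June 2172: 30 − 13 = 17 days remain.
Then July (31), August (31), September (30), October (31): 31 + 31 + 30 + 31 = 123 days.
November 1–2, 2172: 2 days.
Total: 17 + 123 + 2 = 142 days.
142 mod 7 = 2, so 2 days after Saturday is Monday.

Monday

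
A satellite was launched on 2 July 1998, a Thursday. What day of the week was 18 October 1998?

Sunday

July 1998: 31 − 2 = 29 days remain.
Then August (31), September (30): 31 + 30 = 61 days.
October 1–18, 1998: 18 days.
Total: 29 + 61 + 18 = 108 days.
108 mod 7 = 3, so 3 days after Thursday is Sunday.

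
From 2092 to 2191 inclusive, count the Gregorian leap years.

Years divisible by 4: 2092, 2096, …, 2188 — 25 in all.
Of these, 2100 is divisible by 100 but not 400, so not leap.
Leap years: 25 − 1 = 24.

24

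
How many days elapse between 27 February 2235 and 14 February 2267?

Day-of-year of February 27, 2235: 58.
Day-of-year of February 14, 2267: 45.
2235 has 365 days, so 365 − 58 = 307 days remain in 2235.
Full years 2236–2266: 23 common + 8 leap = 23×365 + 8×366 = 11323 days.
Total: 307 + 11323 + 45 = 11675 days.

11675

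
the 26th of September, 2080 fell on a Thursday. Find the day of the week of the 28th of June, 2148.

From September 26, 2080 to September 26, 2147: 67 years, of which 15 contain a Feb 29 — 52×365 + 15×366 = 24470 days.
(2100 is not a leap year (divisible by 100 but not 400).)
September 2147: 30 − 26 = 4 days remain.
Then October (31), November (30), December (31), January (31), February 2148 (29), March (31), April (30), May (31): 31 + 30 + 31 + 31 + 29 + 31 + 30 + 31 = 244 days.
June 1–28, 2148: 28 days.
Residual: 276 days.
Total: 24746 days.
24746 mod 7 = 1, so 1 day after Thursday is Friday.

Friday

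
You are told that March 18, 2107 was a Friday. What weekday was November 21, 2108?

Wednesday

March 18, 2107 → March 18, 2108: 366 days (2108 is a leap year).
March 2108: 31 − 18 = 13 days remain.
Then April (30), May (31), June (30), July (31), August (31), September (30), October (31): 30 + 31 + 30 + 31 + 31 + 30 + 31 = 214 days.
November 1–21, 2108: 21 days.
Residual: 248 days.
Total: 614 days.
614 mod 7 = 5, so 5 days after Friday is Wednesday.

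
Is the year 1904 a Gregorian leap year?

Yes

1904 is a leap year.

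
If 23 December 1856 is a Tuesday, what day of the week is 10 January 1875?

Sunday

From December 23, 1856 to December 23, 1874: 18 years, of which 4 contain a Feb 29 — 14×365 + 4×366 = 6574 days.
December 1874: 31 − 23 = 8 days remain.
January 1–10, 1875: 10 days.
Residual: 18 days.
Total: 6592 days.
6592 mod 7 = 5, so 5 days after Tuesday is Sunday.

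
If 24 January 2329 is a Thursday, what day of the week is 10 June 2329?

January 2329: 31 − 24 = 7 days remain.
Then February 2329 (28), March (31), April (30), May (31): 28 + 31 + 30 + 31 = 120 days.
June 1–10, 2329: 10 days.
Total: 7 + 120 + 10 = 137 days.
137 mod 7 = 4, so 4 days after Thursday is Monday.

Monday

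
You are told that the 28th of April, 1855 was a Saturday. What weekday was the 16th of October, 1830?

Saturday

Count forward from the earlier date (October 16, 1830) to the later (April 28, 1855):
Day-of-year of October 16, 1830: 289.
Day-of-year of April 28, 1855: 118.
1830 has 365 days, so 365 − 289 = 76 days remain in 1830.
Full years 1831–1854: 18 common + 6 leap = 18×365 + 6×366 = 8766 days.
Total: 76 + 8766 + 118 = 8960 days.
8960 is a multiple of 7, so the 16th of October, 1830 falls on the same weekday: Saturday.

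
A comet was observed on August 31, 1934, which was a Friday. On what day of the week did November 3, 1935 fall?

Sunday

Day-of-year of August 31, 1934: 243.
Day-of-year of November 3, 1935: 307.
1934 has 365 days, so 365 − 243 = 122 days remain in 1934.
Total: 122 + 307 = 429 days.
429 mod 7 = 2, so 2 days after Friday is Sunday.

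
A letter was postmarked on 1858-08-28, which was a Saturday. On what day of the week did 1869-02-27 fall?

From August 28, 1858 to August 28, 1868: 10 years, of which 3 contain a Feb 29 — 7×365 + 3×366 = 3653 days.
August 1868: 31 − 28 = 3 days remain.
Then September (30), October (31), November (30), December (31), January (31): 30 + 31 + 30 + 31 + 31 = 153 days.
February 1–27, 1869: 27 days (1869 is not a leap year).
Residual: 183 days.
Total: 3836 days.
3836 is a multiple of 7, so 1869-02-27 falls on the same weekday: Saturday.

Saturday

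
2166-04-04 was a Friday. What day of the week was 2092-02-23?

Saturday

Count forward from the earlier date (February 23, 2092) to the later (April 4, 2166):
From February 23, 2092 to February 23, 2166: 74 years, of which 18 contain a Feb 29 — 56×365 + 18×366 = 27028 days.
(2100 is not a leap year (divisible by 100 but not 400).)
February 2166: 28 − 23 = 5 days remain (2166 is not a leap year, so February has 28 days).
Then March (31): 31 days.
April 1–4, 2166: 4 days.
Residual: 40 days.
Total: 27068 days.
27068 mod 7 = 6, so 6 days before Friday is Saturday.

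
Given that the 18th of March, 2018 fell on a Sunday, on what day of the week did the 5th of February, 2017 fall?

Sunday

Count forward from the earlier date (February 5, 2017) to the later (March 18, 2018):
Day-of-year of February 5, 2017: 36.
Day-of-year of March 18, 2018: 77.
2017 has 365 days, so 365 − 36 = 329 days remain in 2017.
Total: 329 + 77 = 406 days.
406 is a multiple of 7, so the 5th of February, 2017 falls on the same weekday: Sunday.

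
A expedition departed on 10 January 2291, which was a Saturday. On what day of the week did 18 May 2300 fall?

From January 10, 2291 to January 10, 2300: 9 years, of which 2 contain a Feb 29 — 7×365 + 2×366 = 3287 days.
January 2300: 31 − 10 = 21 days remain.
Then February 2300 (28), March (31), April (30): 28 + 31 + 30 = 89 days.
May 1–18, 2300: 18 days.
Residual: 128 days.
Total: 3415 days.
3415 mod 7 = 6, so 6 days after Saturday is Friday.

Friday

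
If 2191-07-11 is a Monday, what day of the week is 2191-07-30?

Saturday

Within July 2191: 30 − 11 = 19 days.
19 mod 7 = 5, so 5 days after Monday is Saturday.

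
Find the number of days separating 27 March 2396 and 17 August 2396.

143

March 2396: 31 − 27 = 4 days remain.
Then April (30), May (31), June (30), July (31): 30 + 31 + 30 + 31 = 122 days.
August 1–17, 2396: 17 days.
Total: 4 + 122 + 17 = 143 days.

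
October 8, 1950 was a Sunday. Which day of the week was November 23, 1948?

Count forward from the earlier date (November 23, 1948) to the later (October 8, 1950):
November 23, 1948 → November 23, 1949: 365 days.
November 1949: 30 − 23 = 7 days remain.
Then 10 full months totalling 304 days.
October 1–8, 1950: 8 days.
Residual: 319 days.
Total: 684 days.
684 mod 7 = 5, so 5 days before Sunday is Tuesday.

Tuesday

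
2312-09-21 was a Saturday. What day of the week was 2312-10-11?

September 2312: 30 − 21 = 9 days remain.
October 1–11, 2312: 11 days.
Total: 9 + 11 = 20 days.
20 mod 7 = 6, so 6 days after Saturday is Friday.

Friday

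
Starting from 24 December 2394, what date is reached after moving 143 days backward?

3 August 2394

Count 143 days before December 24, 2394:
August 2394: 31 − 3 = 28 days remain.
Then September (30), October (31), November (30): 30 + 31 + 30 = 91 days.
December 1–24, 2394: 24 days.
Total: 28 + 91 + 24 = 143 days.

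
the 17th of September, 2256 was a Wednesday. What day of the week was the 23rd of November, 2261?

Saturday

September 17, 2256 → September 17, 2257: 365 days.
September 17, 2257 → September 17, 2258: 365 days.
September 17, 2258 → September 17, 2259: 365 days.
September 17, 2259 → September 17, 2260: 366 days (2260 is a leap year).
September 17, 2260 → September 17, 2261: 365 days.
September 2261: 30 − 17 = 13 days remain.
Then October (31): 31 days.
November 1–23, 2261: 23 days.
Residual: 67 days.
Total: 1893 days.
1893 mod 7 = 3, so 3 days after Wednesday is Saturday.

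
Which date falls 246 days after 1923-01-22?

1923-09-25

Count 246 days after January 22, 1923:
January 1923: 31 − 22 = 9 days remain.
Then February 1923 (28), March (31), April (30), May (31), June (30), July (31), August (31): 28 + 31 + 30 + 31 + 30 + 31 + 31 = 212 days.
September 1–25, 1923: 25 days.
Total: 9 + 212 + 25 = 246 days.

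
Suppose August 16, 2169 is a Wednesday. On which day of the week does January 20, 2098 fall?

Monday

Count forward from the earlier date (January 20, 2098) to the later (August 16, 2169):
From January 20, 2098 to January 20, 2169: 71 years, of which 17 contain a Feb 29 — 54×365 + 17×366 = 25932 days.
(2100 is not a leap year (divisible by 100 but not 400).)
January 2169: 31 − 20 = 11 days remain.
Then February 2169 (28), March (31), April (30), May (31), June (30), July (31): 28 + 31 + 30 + 31 + 30 + 31 = 181 days.
August 1–16, 2169: 16 days.
Residual: 208 days.
Total: 26140 days.
26140 mod 7 = 2, so 2 days before Wednesday is Monday.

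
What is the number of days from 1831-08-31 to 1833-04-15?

August 31, 1831 → August 31, 1832: 366 days (1832 is a leap year).
August 1832: 31 − 31 = 0 days remain.
Then September (30), October (31), November (30), December (31), January (31), February 1833 (28), March (31): 30 + 31 + 30 + 31 + 31 + 28 + 31 = 212 days.
April 1–15, 1833: 15 days.
Residual: 227 days.
Total: 593 days.

593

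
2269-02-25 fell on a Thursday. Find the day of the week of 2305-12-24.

Day-of-year of February 25, 2269: 56.
Day-of-year of December 24, 2305: 358.
2269 has 365 days, so 365 − 56 = 309 days remain in 2269.
Full years 2270–2304: 27 common + 8 leap = 27×365 + 8×366 = 12783 days.
Total: 309 + 12783 + 358 = 13450 days.
13450 mod 7 = 3, so 3 days after Thursday is Sunday.

Sunday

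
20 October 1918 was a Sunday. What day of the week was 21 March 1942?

Saturday

From October 20, 1918 to October 20, 1941: 23 years, of which 6 contain a Feb 29 — 17×365 + 6×366 = 8401 days.
October 1941: 31 − 20 = 11 days remain.
Then November (30), December (31), January (31), February 1942 (28): 30 + 31 + 31 + 28 = 120 days.
March 1–21, 1942: 21 days.
Residual: 152 days.
Total: 8553 days.
8553 mod 7 = 6, so 6 days after Sunday is Saturday.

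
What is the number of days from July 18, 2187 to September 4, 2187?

July 2187: 31 − 18 = 13 days remain.
Then August (31): 31 days.
September 1–4, 2187: 4 days.
Total: 13 + 31 + 4 = 48 days.

48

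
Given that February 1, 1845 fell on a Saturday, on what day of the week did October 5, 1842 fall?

Wednesday

Count forward from the earlier date (October 5, 1842) to the later (February 1, 1845):
Day-of-year of October 5, 1842: 278.
Day-of-year of February 1, 1845: 32.
1842 has 365 days, so 365 − 278 = 87 days remain in 1842.
Full years: 1843: 365; 1844: 366. Sum = 731.
Total: 87 + 731 + 32 = 850 days.
850 mod 7 = 3, so 3 days before Saturday is Wednesday.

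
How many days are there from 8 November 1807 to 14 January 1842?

12486

Day-of-year of November 8, 1807: 312.
Day-of-year of January 14, 1842: 14.
1807 has 365 days, so 365 − 312 = 53 days remain in 1807.
Full years 1808–1841: 25 common + 9 leap = 25×365 + 9×366 = 12419 days.
Total: 53 + 12419 + 14 = 12486 days.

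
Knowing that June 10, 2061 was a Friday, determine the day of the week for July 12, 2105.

From June 10, 2061 to June 10, 2105: 44 years, of which 10 contain a Feb 29 — 34×365 + 10×366 = 16070 days.
(2100 is not a leap year (divisible by 100 but not 400).)
June 2105: 30 − 10 = 20 days remain.
July 1–12, 2105: 12 days.
Residual: 32 days.
Total: 16102 days.
16102 mod 7 = 2, so 2 days after Friday is Sunday.

Sunday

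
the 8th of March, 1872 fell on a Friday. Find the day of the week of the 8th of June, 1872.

Saturday

March 1872: 31 − 8 = 23 days remain.
Then April (30), May (31): 30 + 31 = 61 days.
June 1–8, 1872: 8 days.
Total: 23 + 61 + 8 = 92 days.
92 mod 7 = 1, so 1 day after Friday is Saturday.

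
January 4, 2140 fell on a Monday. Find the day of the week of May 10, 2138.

Count forward from the earlier date (May 10, 2138) to the later (January 4, 2140):
May 2138: 31 − 10 = 21 days remain.
Then 19 full months totalling 579 days.
January 1–4, 2140: 4 days.
Total: 21 + 579 + 4 = 604 days.
604 mod 7 = 2, so 2 days before Monday is Saturday.

Saturday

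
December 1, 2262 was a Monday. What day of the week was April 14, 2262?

Count forward from the earlier date (April 14, 2262) to the later (December 1, 2262):
April 2262: 30 − 14 = 16 days remain.
Then May (31), June (30), July (31), August (31), September (30), October (31), November (30): 31 + 30 + 31 + 31 + 30 + 31 + 30 = 214 days.
December 1, 2262: 1 day.
Total: 16 + 214 + 1 = 231 days.
231 is a multiple of 7, so April 14, 2262 falls on the same weekday: Monday.

Monday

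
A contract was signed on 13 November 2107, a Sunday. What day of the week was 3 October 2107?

Count forward from the earlier date (October 3, 2107) to the later (November 13, 2107):
October 2107: 31 − 3 = 28 days remain.
November 1–13, 2107: 13 days.
Total: 28 + 13 = 41 days.
41 mod 7 = 6, so 6 days before Sunday is Monday.

Monday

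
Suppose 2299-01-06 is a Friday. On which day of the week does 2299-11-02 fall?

Thursday

January 2299: 31 − 6 = 25 days remain.
Then 9 full months totalling 273 days.
November 1–2, 2299: 2 days.
Total: 25 + 273 + 2 = 300 days.
300 mod 7 = 6, so 6 days after Friday is Thursday.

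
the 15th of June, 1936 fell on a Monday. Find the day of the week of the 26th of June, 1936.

Within June 1936: 26 − 15 = 11 days.
11 mod 7 = 4, so 4 days after Monday is Friday.

Friday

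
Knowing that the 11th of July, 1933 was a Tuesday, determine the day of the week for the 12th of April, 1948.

Day-of-year of July 11, 1933: 192.
Day-of-year of April 12, 1948: 103.
1933 has 365 days, so 365 − 192 = 173 days remain in 1933.
Full years 1934–1947: 11 common + 3 leap = 11×365 + 3×366 = 5113 days.
Total: 173 + 5113 + 103 = 5389 days.
5389 mod 7 = 6, so 6 days after Tuesday is Monday.

Monday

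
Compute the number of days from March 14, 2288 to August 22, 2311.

Day-of-year of March 14, 2288: 74.
Day-of-year of August 22, 2311: 234.
2288 has 366 days, so 366 − 74 = 292 days remain in 2288.
Full years 2289–2310: 18 common + 4 leap = 18×365 + 4×366 = 8034 days.
Total: 292 + 8034 + 234 = 8560 days.

8560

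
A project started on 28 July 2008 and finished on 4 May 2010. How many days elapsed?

645

July 28, 2008 → July 28, 2009: 365 days.
July 2009: 31 − 28 = 3 days remain.
Then 9 full months totalling 273 days.
May 1–4, 2010: 4 days.
Residual: 280 days.
Total: 645 days.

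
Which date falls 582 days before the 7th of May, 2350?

the 2nd of October, 2348

Count 582 days before May 7, 2350:
October 2348: 31 − 2 = 29 days remain.
Then 18 full months totalling 546 days.
May 1–7, 2350: 7 days.
Total: 29 + 546 + 7 = 582 days.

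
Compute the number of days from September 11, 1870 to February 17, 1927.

Day-of-year of September 11, 1870: 254.
Day-of-year of February 17, 1927: 48.
1870 has 365 days, so 365 − 254 = 111 days remain in 1870.
Full years 1871–1926: 43 common + 13 leap = 43×365 + 13×366 = 20453 days.
Total: 111 + 20453 + 48 = 20612 days.

20612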